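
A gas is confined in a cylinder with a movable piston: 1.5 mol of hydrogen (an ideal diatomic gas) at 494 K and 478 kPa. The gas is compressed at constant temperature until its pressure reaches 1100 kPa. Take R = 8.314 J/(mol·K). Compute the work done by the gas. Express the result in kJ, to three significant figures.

Isothermal process: W = nRT ln(V₂/V₁) = nRT ln(P₁/P₂).
W = (1.5)(8.314)(494) × ln(478/1100)
  = 6161 × ln(0.4345) = 6161 × -0.8335
W_by_gas = -5135 J.

W ≈ -5.13 kJ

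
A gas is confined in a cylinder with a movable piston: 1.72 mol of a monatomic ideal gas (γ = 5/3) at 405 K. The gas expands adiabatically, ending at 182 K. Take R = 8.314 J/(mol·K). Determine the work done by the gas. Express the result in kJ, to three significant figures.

Adiabatic ⇒ Q = 0, so W_by = −ΔU = nCᵥ(T₁ − T₂).
Cᵥ = 3R/2 = 12.47 J/(mol·K).
W = (1.72)(12.47)(405 − 182) = 4783 J.

W ≈ 4.78 kJ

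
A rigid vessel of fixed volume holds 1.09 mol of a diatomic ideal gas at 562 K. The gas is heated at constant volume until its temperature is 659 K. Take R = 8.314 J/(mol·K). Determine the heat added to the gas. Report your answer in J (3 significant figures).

Q ≈ 2200 J

Constant volume ⇒ W = 0, so Q = ΔU = nCᵥΔT with Cᵥ = 5R/2 = 20.79 J/(mol·K).
ΔU = (1.09)(20.79)(659 − 562) = 2198 J.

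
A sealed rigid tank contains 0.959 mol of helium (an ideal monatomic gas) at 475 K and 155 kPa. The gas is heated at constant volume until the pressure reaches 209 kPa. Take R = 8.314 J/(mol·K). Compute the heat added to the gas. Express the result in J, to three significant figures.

Constant volume ⇒ W = 0, so Q = ΔU = nCᵥΔT with Cᵥ = 3R/2 = 12.47 J/(mol·K).
At constant V, T₂/T₁ = P₂/P₁ ⇒ ΔT = T₁(P₂/P₁ − 1) = 475·(209/155 − 1) = 165.5 K.
ΔU = (0.959)(12.47)(165.5) = 1979 J.

Q ≈ 1980 J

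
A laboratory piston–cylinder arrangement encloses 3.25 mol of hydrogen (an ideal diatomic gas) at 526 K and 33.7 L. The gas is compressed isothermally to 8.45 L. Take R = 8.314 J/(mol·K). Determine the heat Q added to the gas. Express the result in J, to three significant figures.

Q ≈ -19700 J

Isothermal ⇒ ΔU = 0, so Q = W = nRT ln(V₂/V₁).
Q = (3.25)(8.314)(526) ln(8.45/33.7) = 14213 × -1.383 = -19661 J.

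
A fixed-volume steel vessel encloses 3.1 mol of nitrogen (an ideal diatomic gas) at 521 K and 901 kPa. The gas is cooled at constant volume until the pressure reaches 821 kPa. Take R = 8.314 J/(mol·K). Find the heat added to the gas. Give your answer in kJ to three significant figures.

Q ≈ -2.98 kJ

Constant volume ⇒ W = 0, so Q = ΔU = nCᵥΔT with Cᵥ = 5R/2 = 20.79 J/(mol·K).
At constant V, T₂/T₁ = P₂/P₁ ⇒ ΔT = T₁(P₂/P₁ − 1) = 521·(821/901 − 1) = -46.26 K.
ΔU = (3.1)(20.79)(-46.26) = -2981 J.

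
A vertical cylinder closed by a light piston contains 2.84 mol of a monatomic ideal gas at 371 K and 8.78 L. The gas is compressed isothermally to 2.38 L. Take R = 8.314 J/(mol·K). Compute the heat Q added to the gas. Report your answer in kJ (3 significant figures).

Isothermal ⇒ ΔU = 0, so Q = W = nRT ln(V₂/V₁).
Q = (2.84)(8.314)(371) ln(2.38/8.78) = 8760 × -1.305 = -11435 J.

Q ≈ -11.4 kJ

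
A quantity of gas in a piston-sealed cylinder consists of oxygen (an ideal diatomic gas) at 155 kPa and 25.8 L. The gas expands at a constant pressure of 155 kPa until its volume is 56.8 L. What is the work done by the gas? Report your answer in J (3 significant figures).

W ≈ 4800 J

Isobaric: W = P ΔV.
W = (155 kPa)(56.8 − 25.8 L) = (155)(31) = 4805 J.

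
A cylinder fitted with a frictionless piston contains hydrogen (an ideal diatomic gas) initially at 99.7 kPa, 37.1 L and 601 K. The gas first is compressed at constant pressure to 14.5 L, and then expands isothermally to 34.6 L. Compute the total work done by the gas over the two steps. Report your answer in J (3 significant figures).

Step 1 (isobaric): W = PΔV = (99.7 kPa)(14.5 − 37.1 L) = -2253 J.
After step 1: P = 99.7 kPa, V = 14.5 L, T = 234.9 K.
Step 2 (isothermal): W = P₁V₁ ln(V₂/V₁) = (1446) ln(34.6/14.5) = 1257 J.
W_total = -2253 + 1257 = -995.9 J.

W_total ≈ -996 J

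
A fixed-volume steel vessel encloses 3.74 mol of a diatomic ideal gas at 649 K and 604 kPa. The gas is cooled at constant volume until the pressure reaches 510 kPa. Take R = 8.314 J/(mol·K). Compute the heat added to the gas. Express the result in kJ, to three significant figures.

Q ≈ -7.85 kJ

Constant volume ⇒ W = 0, so Q = ΔU = nCᵥΔT with Cᵥ = 5R/2 = 20.79 J/(mol·K).
At constant V, T₂/T₁ = P₂/P₁ ⇒ ΔT = T₁(P₂/P₁ − 1) = 649·(510/604 − 1) = -101 K.
ΔU = (3.74)(20.79)(-101) = -7852 J.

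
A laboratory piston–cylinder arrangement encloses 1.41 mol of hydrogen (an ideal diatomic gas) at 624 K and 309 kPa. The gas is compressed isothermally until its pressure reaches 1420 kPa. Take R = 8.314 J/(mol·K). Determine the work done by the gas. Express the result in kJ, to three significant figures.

Isothermal process: W = nRT ln(V₂/V₁) = nRT ln(P₁/P₂).
W = (1.41)(8.314)(624) × ln(309/1420)
  = 7315 × ln(0.2176) = 7315 × -1.525
W_by_gas = -11156 J.

W ≈ -11.2 kJ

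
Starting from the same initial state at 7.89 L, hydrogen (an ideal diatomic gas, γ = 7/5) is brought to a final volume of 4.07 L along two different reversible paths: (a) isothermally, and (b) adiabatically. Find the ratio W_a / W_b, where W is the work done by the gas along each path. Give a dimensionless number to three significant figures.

W_a / W_b ≈ 0.873

Path (a) isothermal: W = P₁V₁ ln(V₂/V₁) → W_a/(P₁V₁) = -0.662.
Path (b) adiabatic: W = P₁V₁(1 − (V₁/V₂)^(γ−1))/(γ−1) → W_b/(P₁V₁) = -0.7579.
W_a / W_b = -0.662 / -0.7579 = 0.8734.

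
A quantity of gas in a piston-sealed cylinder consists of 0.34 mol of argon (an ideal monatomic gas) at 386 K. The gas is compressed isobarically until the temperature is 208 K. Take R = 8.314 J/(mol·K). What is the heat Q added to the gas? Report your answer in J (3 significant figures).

Q ≈ -1260 J

Isobaric: W = nRΔT = (0.34)(8.314)(-178) = -503.2 J.
ΔU = nCᵥΔT with Cᵥ = 3R/2: ΔU = (0.34)(12.47)(-178) = -754.7 J.
Q = ΔU + W = -754.7 − 503.2 = -1258 J.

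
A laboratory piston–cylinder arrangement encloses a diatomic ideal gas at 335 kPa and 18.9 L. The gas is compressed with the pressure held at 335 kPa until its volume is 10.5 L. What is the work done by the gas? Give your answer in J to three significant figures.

W ≈ -2810 J

Isobaric: W = P ΔV.
W = (335 kPa)(10.5 − 18.9 L) = (335)(-8.4) = -2814 J.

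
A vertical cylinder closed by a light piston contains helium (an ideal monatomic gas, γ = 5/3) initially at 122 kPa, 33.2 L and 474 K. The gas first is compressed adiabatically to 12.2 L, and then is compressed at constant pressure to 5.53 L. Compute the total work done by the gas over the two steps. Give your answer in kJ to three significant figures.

Step 1 (adiabatic): W = (P₁V₁ − P₂V₂)/(γ−1) = (4050 − 7895)/0.667 = -5767 J.
After step 1: P = 647.1 kPa, V = 12.2 L, T = 923.9 K.
Step 2 (isobaric): W = PΔV = (647.1 kPa)(5.53 − 12.2 L) = -4316 J.
W_total = -5767 − 4316 = -10083 J.

W_total ≈ -10.1 kJ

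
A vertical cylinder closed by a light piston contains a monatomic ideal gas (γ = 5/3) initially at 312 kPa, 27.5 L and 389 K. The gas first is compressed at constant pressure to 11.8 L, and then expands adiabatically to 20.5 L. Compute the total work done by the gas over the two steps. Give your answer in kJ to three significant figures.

W_total ≈ -3.20 kJ

Step 1 (isobaric): W = PΔV = (312 kPa)(11.8 − 27.5 L) = -4898 J.
After step 1: P = 312 kPa, V = 11.8 L, T = 166.9 K.
Step 2 (adiabatic): W = (P₁V₁ − P₂V₂)/(γ−1) = (3682 − 2548)/0.667 = 1701 J.
W_total = -4898 + 1701 = -3197 J.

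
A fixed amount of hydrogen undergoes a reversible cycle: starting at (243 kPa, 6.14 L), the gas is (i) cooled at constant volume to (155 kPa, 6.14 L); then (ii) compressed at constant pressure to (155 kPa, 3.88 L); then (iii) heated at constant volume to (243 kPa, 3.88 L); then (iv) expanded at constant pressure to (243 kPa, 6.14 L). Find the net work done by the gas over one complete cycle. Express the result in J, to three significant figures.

W_net ≈ 199 J

Constant-volume legs do no work.
W(ii) = (155)(3.88 − 6.14) = -350.3 J; W(iv) = (243)(6.14 − 3.88) = 549.2 J.
W_net = -350.3 + 549.2 = 198.9 J (the clockwise enclosed area).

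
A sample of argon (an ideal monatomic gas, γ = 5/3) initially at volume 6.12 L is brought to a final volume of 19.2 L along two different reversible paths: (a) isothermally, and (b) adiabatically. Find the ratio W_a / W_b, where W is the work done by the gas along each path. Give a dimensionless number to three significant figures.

Path (a) isothermal: W = P₁V₁ ln(V₂/V₁) → W_a/(P₁V₁) = 1.143.
Path (b) adiabatic: W = P₁V₁(1 − (V₁/V₂)^(γ−1))/(γ−1) → W_b/(P₁V₁) = 0.8001.
W_a / W_b = 1.143 / 0.8001 = 1.429.

W_a / W_b ≈ 1.43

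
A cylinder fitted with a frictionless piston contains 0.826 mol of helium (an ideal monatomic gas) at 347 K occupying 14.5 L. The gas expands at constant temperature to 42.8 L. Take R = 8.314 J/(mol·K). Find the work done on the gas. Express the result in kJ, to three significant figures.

Isothermal: W = nRT ln(V₂/V₁).
W = (0.826)(8.314)(347) × ln(42.8/14.5)
  = 2383 × 1.082
W_by_gas = 2579 J; work on gas = −W_by = -2579 J.

W ≈ -2.58 kJ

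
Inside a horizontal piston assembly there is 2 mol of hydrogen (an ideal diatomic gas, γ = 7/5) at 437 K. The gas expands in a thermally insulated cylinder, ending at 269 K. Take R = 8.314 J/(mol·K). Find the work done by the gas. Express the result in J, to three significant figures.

W ≈ 6980 J

Adiabatic ⇒ Q = 0, so W_by = −ΔU = nCᵥ(T₁ − T₂).
Cᵥ = 5R/2 = 20.79 J/(mol·K).
W = (2)(20.79)(437 − 269) = 6984 J.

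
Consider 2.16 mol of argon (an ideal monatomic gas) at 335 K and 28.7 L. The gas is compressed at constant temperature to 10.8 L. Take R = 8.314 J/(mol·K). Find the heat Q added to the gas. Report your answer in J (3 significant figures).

Q ≈ -5880 J

Isothermal ⇒ ΔU = 0, so Q = W = nRT ln(V₂/V₁).
Q = (2.16)(8.314)(335) ln(10.8/28.7) = 6016 × -0.9774 = -5880 J.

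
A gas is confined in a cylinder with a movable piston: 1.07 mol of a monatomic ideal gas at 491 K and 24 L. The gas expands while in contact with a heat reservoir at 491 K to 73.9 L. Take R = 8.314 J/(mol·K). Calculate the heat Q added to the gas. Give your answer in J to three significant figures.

Q ≈ 4910 J

Isothermal ⇒ ΔU = 0, so Q = W = nRT ln(V₂/V₁).
Q = (1.07)(8.314)(491) ln(73.9/24) = 4368 × 1.125 = 4912 J.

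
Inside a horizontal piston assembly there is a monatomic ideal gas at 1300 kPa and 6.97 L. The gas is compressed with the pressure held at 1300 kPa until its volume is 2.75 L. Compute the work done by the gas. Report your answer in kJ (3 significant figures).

W ≈ -5.49 kJ

Isobaric: W = P ΔV.
W = (1300 kPa)(2.75 − 6.97 L) = (1300)(-4.22) = -5486 J.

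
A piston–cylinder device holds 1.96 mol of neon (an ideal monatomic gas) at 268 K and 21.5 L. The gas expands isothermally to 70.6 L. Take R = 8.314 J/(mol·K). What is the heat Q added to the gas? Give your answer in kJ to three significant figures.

Q ≈ 5.19 kJ

Isothermal ⇒ ΔU = 0, so Q = W = nRT ln(V₂/V₁).
Q = (1.96)(8.314)(268) ln(70.6/21.5) = 4367 × 1.189 = 5192 J.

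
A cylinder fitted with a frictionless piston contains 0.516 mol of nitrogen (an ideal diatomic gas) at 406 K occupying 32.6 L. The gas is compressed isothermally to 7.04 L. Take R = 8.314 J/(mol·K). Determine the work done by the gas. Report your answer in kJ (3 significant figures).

W ≈ -2.67 kJ

Isothermal: W = nRT ln(V₂/V₁).
W = (0.516)(8.314)(406) × ln(7.04/32.6)
  = 1742 × -1.533
W_by_gas = -2670 J.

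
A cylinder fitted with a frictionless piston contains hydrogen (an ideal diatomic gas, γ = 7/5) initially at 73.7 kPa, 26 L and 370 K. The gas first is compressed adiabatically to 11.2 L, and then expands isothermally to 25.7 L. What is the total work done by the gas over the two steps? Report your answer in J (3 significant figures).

Step 1 (adiabatic): W = (P₁V₁ − P₂V₂)/(γ−1) = (1916 − 2684)/0.4 = -1919 J.
After step 1: P = 239.6 kPa, V = 11.2 L, T = 518.2 K.
Step 2 (isothermal): W = P₁V₁ ln(V₂/V₁) = (2684) ln(25.7/11.2) = 2229 J.
W_total = -1919 + 2229 = 310.2 J.

W_total ≈ 310 J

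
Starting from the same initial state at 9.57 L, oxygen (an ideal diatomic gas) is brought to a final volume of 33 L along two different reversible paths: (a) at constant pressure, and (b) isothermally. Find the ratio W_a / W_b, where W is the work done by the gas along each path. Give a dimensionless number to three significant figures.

W_a / W_b ≈ 1.98

Path (a) isobaric: W = P₁(V₂ − V₁) → W_a/(P₁V₁) = 2.448.
Path (b) isothermal: W = P₁V₁ ln(V₂/V₁) → W_b/(P₁V₁) = 1.238.
W_a / W_b = 2.448 / 1.238 = 1.978.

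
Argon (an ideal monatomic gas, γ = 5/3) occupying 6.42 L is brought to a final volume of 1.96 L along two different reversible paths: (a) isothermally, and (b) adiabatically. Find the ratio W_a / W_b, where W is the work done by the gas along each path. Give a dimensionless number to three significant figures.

W_a / W_b ≈ 0.656

Path (a) isothermal: W = P₁V₁ ln(V₂/V₁) → W_a/(P₁V₁) = -1.186.
Path (b) adiabatic: W = P₁V₁(1 − (V₁/V₂)^(γ−1))/(γ−1) → W_b/(P₁V₁) = -1.808.
W_a / W_b = -1.186 / -1.808 = 0.6561.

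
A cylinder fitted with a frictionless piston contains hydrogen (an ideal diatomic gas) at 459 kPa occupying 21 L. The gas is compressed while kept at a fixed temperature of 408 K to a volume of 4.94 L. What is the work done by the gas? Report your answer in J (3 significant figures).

W ≈ -13900 J

Isothermal: W = nRT ln(V₂/V₁) = P₁V₁ ln(V₂/V₁).
P₁V₁ = (459 kPa)(21 L) = 9639 J.
W = 9639 × ln(4.94/21) = 9639 × -1.447
W_by_gas = -13949 J.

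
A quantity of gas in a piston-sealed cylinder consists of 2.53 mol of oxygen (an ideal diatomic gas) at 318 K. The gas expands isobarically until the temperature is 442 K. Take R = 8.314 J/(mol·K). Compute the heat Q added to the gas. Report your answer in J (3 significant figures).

Isobaric: W = nRΔT = (2.53)(8.314)(124) = 2608 J.
ΔU = nCᵥΔT with Cᵥ = 5R/2: ΔU = (2.53)(20.79)(124) = 6521 J.
Q = ΔU + W = 6521 + 2608 = 9129 J.

Q ≈ 9130 J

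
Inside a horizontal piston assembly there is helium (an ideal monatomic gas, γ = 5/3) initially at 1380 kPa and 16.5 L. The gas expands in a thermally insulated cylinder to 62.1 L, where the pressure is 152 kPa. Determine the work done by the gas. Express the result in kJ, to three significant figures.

W ≈ 20.0 kJ

Adiabatic: W = (P₁V₁ − P₂V₂)/(γ − 1) with γ = 5/3.
P₁V₁ = 22770 J, P₂V₂ = 9439 J.
W = (22770 − 9439) / 0.6667 = 19996 J.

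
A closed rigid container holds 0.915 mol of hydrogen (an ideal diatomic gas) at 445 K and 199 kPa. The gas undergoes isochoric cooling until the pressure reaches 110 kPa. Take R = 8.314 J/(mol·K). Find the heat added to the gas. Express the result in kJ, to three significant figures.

Q ≈ -3.79 kJ

Constant volume ⇒ W = 0, so Q = ΔU = nCᵥΔT with Cᵥ = 5R/2 = 20.79 J/(mol·K).
At constant V, T₂/T₁ = P₂/P₁ ⇒ ΔT = T₁(P₂/P₁ − 1) = 445·(110/199 − 1) = -199 K.
ΔU = (0.915)(20.79)(-199) = -3785 J.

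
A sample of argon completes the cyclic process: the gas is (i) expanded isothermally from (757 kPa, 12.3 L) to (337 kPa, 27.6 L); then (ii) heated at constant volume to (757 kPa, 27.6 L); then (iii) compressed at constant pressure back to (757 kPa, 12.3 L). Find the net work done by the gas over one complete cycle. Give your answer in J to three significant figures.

Leg (i): W = PᵢVᵢ ln(V_f/Vᵢ) = (9311) ln(27.6/12.3) = 7525 J.
Leg (ii): W = 0.
Leg (iii): W = PΔV = (757)(12.3 − 27.6) = -11582 J.
W_net = 7525 − 11582 = -4057 J.

W_net ≈ -4060 J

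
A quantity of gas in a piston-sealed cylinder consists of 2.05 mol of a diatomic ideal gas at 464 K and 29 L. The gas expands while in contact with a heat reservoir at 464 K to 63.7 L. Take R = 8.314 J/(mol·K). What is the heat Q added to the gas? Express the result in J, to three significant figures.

Q ≈ 6220 J

Isothermal ⇒ ΔU = 0, so Q = W = nRT ln(V₂/V₁).
Q = (2.05)(8.314)(464) ln(63.7/29) = 7908 × 0.7869 = 6223 J.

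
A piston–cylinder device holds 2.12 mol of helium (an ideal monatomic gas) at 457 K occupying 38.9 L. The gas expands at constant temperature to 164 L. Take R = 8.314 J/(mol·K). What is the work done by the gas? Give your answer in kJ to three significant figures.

Isothermal: W = nRT ln(V₂/V₁).
W = (2.12)(8.314)(457) × ln(164/38.9)
  = 8055 × 1.439
W_by_gas = 11590 J.

W ≈ 11.6 kJ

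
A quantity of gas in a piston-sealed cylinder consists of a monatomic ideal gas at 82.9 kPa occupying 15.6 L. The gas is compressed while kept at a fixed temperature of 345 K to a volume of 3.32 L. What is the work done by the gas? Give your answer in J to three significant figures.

W ≈ -2000 J

Isothermal: W = nRT ln(V₂/V₁) = P₁V₁ ln(V₂/V₁).
P₁V₁ = (82.9 kPa)(15.6 L) = 1293 J.
W = 1293 × ln(3.32/15.6) = 1293 × -1.547
W_by_gas = -2001 J.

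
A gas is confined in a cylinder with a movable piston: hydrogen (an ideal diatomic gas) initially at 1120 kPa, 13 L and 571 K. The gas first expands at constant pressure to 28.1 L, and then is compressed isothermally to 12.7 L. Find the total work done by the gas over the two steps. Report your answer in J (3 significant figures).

Step 1 (isobaric): W = PΔV = (1120 kPa)(28.1 − 13 L) = 16912 J.
After step 1: P = 1120 kPa, V = 28.1 L, T = 1234 K.
Step 2 (isothermal): W = P₁V₁ ln(V₂/V₁) = (31472) ln(12.7/28.1) = -24994 J.
W_total = 16912 − 24994 = -8082 J.

W_total ≈ -8080 J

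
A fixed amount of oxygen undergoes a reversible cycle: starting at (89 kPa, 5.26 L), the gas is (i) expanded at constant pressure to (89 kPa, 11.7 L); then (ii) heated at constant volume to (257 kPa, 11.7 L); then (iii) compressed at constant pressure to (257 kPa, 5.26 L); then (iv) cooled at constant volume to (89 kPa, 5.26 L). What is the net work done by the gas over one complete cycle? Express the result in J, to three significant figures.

Constant-volume legs do no work.
W(i) = (89)(11.7 − 5.26) = 573.2 J; W(iii) = (257)(5.26 − 11.7) = -1655 J.
W_net = 573.2 − 1655 = -1082 J (the counter-clockwise enclosed area).

W_net ≈ -1080 J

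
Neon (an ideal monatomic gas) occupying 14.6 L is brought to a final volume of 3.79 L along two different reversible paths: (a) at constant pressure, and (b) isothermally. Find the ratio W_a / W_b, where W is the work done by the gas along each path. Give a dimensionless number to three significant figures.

W_a / W_b ≈ 0.549

Path (a) isobaric: W = P₁(V₂ − V₁) → W_a/(P₁V₁) = -0.7404.
Path (b) isothermal: W = P₁V₁ ln(V₂/V₁) → W_b/(P₁V₁) = -1.349.
W_a / W_b = -0.7404 / -1.349 = 0.549.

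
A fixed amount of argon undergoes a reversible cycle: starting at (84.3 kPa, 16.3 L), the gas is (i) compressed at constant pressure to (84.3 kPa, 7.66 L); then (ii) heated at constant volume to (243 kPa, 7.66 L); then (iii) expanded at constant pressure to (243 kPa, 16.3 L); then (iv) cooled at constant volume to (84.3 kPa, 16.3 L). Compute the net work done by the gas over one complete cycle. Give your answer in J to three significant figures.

W_net ≈ 1370 J

Constant-volume legs do no work.
W(i) = (84.3)(7.66 − 16.3) = -728.4 J; W(iii) = (243)(16.3 − 7.66) = 2100 J.
W_net = -728.4 + 2100 = 1371 J (the clockwise enclosed area).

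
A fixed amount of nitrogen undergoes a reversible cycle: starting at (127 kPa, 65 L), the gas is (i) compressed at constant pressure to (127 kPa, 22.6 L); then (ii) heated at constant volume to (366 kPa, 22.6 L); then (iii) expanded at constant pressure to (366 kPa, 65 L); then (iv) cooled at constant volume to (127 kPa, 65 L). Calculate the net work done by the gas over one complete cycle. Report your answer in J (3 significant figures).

W_net ≈ 10100 J

Constant-volume legs do no work.
W(i) = (127)(22.6 − 65) = -5385 J; W(iii) = (366)(65 − 22.6) = 15518 J.
W_net = -5385 + 15518 = 10134 J (the clockwise enclosed area).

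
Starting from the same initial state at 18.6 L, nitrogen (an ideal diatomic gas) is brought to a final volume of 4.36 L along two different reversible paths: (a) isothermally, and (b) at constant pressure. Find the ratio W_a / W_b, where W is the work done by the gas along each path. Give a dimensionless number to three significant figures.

W_a / W_b ≈ 1.89

Path (a) isothermal: W = P₁V₁ ln(V₂/V₁) → W_a/(P₁V₁) = -1.451.
Path (b) isobaric: W = P₁(V₂ − V₁) → W_b/(P₁V₁) = -0.7656.
W_a / W_b = -1.451 / -0.7656 = 1.895.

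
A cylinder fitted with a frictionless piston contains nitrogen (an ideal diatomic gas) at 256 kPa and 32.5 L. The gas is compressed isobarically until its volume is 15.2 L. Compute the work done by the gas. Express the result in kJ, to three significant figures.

W ≈ -4.43 kJ

Isobaric: W = P ΔV.
W = (256 kPa)(15.2 − 32.5 L) = (256)(-17.3) = -4429 J.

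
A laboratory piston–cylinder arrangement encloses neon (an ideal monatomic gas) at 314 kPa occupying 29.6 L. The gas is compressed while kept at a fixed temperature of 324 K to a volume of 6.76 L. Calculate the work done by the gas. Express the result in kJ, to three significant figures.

Isothermal: W = nRT ln(V₂/V₁) = P₁V₁ ln(V₂/V₁).
P₁V₁ = (314 kPa)(29.6 L) = 9294 J.
W = 9294 × ln(6.76/29.6) = 9294 × -1.477
W_by_gas = -13726 J.

W ≈ -13.7 kJ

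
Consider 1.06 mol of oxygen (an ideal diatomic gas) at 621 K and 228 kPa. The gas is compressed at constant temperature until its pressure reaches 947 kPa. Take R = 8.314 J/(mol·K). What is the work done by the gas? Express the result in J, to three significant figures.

Isothermal process: W = nRT ln(V₂/V₁) = nRT ln(P₁/P₂).
W = (1.06)(8.314)(621) × ln(228/947)
  = 5473 × ln(0.2408) = 5473 × -1.424
W_by_gas = -7793 J.

W ≈ -7790 J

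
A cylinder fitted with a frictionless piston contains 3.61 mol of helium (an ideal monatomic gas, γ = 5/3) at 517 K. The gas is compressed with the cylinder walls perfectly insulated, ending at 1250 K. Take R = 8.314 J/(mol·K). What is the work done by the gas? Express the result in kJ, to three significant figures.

Adiabatic ⇒ Q = 0, so W_by = −ΔU = nCᵥ(T₁ − T₂).
Cᵥ = 3R/2 = 12.47 J/(mol·K).
W = (3.61)(12.47)(517 − 1250) = -33000 J.

W ≈ -33.0 kJ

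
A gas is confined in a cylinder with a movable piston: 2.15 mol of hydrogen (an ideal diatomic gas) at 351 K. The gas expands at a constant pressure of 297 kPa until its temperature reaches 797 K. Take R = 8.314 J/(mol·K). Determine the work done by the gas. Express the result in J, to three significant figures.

W ≈ 7970 J

Isobaric: W = P ΔV = nR ΔT.
W = (2.15)(8.314)(797 − 351) = 7972 J.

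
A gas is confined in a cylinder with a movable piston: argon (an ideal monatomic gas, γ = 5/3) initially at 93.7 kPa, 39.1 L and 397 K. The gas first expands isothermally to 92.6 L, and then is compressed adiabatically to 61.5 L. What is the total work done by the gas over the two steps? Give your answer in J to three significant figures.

W_total ≈ 1430 J

Step 1 (isothermal): W = P₁V₁ ln(V₂/V₁) = (3664) ln(92.6/39.1) = 3159 J.
After step 1: P = 39.56 kPa, V = 92.6 L, T = 397 K.
Step 2 (adiabatic): W = (P₁V₁ − P₂V₂)/(γ−1) = (3664 − 4813)/0.667 = -1724 J.
W_total = 3159 − 1724 = 1435 J.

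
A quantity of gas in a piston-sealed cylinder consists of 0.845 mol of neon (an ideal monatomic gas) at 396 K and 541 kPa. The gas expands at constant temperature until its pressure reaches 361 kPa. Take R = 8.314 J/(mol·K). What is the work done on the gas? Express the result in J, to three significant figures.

W ≈ -1130 J

Isothermal process: W = nRT ln(V₂/V₁) = nRT ln(P₁/P₂).
W = (0.845)(8.314)(396) × ln(541/361)
  = 2782 × ln(1.499) = 2782 × 0.4045
W_by_gas = 1125 J; work on gas = −W_by = -1125 J.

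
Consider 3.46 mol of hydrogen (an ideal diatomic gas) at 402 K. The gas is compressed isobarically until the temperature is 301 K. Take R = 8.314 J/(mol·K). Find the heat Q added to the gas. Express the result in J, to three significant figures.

Q ≈ -10200 J

Isobaric: W = nRΔT = (3.46)(8.314)(-101) = -2905 J.
ΔU = nCᵥΔT with Cᵥ = 5R/2: ΔU = (3.46)(20.79)(-101) = -7264 J.
Q = ΔU + W = -7264 − 2905 = -10169 J.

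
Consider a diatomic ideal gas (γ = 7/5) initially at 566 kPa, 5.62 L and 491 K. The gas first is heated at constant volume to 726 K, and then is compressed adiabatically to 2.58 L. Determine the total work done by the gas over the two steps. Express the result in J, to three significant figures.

Step 1 (isochoric): W = 0 (constant volume).
After step 1: P = 836.9 kPa (V unchanged).
Step 2 (adiabatic): W = (P₁V₁ − P₂V₂)/(γ−1) = (4703 − 6422)/0.4 = -4296 J.
W_total = 0 − 4296 = -4296 J.

W_total ≈ -4300 J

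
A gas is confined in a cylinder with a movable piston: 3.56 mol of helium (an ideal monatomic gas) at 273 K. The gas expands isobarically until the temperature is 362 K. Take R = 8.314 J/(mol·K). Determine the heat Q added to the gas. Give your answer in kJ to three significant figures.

Isobaric: W = nRΔT = (3.56)(8.314)(89) = 2634 J.
ΔU = nCᵥΔT with Cᵥ = 3R/2: ΔU = (3.56)(12.47)(89) = 3951 J.
Q = ΔU + W = 3951 + 2634 = 6586 J.

Q ≈ 6.59 kJ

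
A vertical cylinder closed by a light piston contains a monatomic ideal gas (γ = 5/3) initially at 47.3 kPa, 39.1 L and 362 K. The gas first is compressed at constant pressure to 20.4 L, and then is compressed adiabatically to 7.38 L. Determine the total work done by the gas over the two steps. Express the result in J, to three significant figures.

Step 1 (isobaric): W = PΔV = (47.3 kPa)(20.4 − 39.1 L) = -884.5 J.
After step 1: P = 47.3 kPa, V = 20.4 L, T = 188.9 K.
Step 2 (adiabatic): W = (P₁V₁ − P₂V₂)/(γ−1) = (964.9 − 1901)/0.667 = -1403 J.
W_total = -884.5 − 1403 = -2288 J.

W_total ≈ -2290 J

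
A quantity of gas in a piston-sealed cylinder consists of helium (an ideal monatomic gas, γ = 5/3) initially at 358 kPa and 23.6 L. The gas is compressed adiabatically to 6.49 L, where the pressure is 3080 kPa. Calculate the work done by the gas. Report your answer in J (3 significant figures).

Adiabatic: W = (P₁V₁ − P₂V₂)/(γ − 1) with γ = 5/3.
P₁V₁ = 8449 J, P₂V₂ = 19989 J.
W = (8449 − 19989) / 0.6667 = -17311 J.

W ≈ -17300 J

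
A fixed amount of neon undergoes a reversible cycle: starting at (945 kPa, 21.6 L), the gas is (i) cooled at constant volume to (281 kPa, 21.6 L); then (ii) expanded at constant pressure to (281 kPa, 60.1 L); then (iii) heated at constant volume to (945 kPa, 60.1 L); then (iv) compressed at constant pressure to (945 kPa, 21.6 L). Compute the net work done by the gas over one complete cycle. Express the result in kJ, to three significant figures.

W_net ≈ -25.6 kJ

Constant-volume legs do no work.
W(ii) = (281)(60.1 − 21.6) = 10818 J; W(iv) = (945)(21.6 − 60.1) = -36382 J.
W_net = 10818 − 36382 = -25564 J (the counter-clockwise enclosed area).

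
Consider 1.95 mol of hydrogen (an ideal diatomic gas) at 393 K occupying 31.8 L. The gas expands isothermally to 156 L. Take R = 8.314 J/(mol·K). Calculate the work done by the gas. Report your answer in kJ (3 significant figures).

W ≈ 10.1 kJ

Isothermal: W = nRT ln(V₂/V₁).
W = (1.95)(8.314)(393) × ln(156/31.8)
  = 6371 × 1.59
W_by_gas = 10133 J.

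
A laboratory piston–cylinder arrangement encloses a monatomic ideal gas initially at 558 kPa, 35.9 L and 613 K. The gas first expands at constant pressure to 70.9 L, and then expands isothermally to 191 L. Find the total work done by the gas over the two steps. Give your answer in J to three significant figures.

W_total ≈ 58700 J

Step 1 (isobaric): W = PΔV = (558 kPa)(70.9 − 35.9 L) = 19530 J.
After step 1: P = 558 kPa, V = 70.9 L, T = 1211 K.
Step 2 (isothermal): W = P₁V₁ ln(V₂/V₁) = (39562) ln(191/70.9) = 39206 J.
W_total = 19530 + 39206 = 58736 J.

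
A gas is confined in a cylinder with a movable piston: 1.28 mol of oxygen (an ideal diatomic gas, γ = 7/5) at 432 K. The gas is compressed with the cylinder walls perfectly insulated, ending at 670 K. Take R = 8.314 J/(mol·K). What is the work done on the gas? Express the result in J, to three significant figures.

W ≈ 6330 J

Adiabatic ⇒ Q = 0, so W_by = −ΔU = nCᵥ(T₁ − T₂).
Cᵥ = 5R/2 = 20.79 J/(mol·K).
W = (1.28)(20.79)(432 − 670) = -6332 J.
Work on gas = −W_by = 6332 J.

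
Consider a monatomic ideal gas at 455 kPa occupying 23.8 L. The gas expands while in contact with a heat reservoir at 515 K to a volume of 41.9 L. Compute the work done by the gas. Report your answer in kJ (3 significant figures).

W ≈ 6.12 kJ

Isothermal: W = nRT ln(V₂/V₁) = P₁V₁ ln(V₂/V₁).
P₁V₁ = (455 kPa)(23.8 L) = 10829 J.
W = 10829 × ln(41.9/23.8) = 10829 × 0.5656
W_by_gas = 6125 J.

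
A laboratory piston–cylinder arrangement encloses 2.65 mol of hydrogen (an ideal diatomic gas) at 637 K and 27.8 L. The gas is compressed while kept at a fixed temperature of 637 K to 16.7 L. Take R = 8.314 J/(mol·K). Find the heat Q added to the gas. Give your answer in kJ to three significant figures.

Q ≈ -7.15 kJ

Isothermal ⇒ ΔU = 0, so Q = W = nRT ln(V₂/V₁).
Q = (2.65)(8.314)(637) ln(16.7/27.8) = 14034 × -0.5096 = -7152 J.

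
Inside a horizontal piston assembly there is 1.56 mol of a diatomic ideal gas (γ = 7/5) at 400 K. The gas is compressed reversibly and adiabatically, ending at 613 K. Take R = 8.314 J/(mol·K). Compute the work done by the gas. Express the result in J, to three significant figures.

Adiabatic ⇒ Q = 0, so W_by = −ΔU = nCᵥ(T₁ − T₂).
Cᵥ = 5R/2 = 20.79 J/(mol·K).
W = (1.56)(20.79)(400 − 613) = -6906 J.

W ≈ -6910 J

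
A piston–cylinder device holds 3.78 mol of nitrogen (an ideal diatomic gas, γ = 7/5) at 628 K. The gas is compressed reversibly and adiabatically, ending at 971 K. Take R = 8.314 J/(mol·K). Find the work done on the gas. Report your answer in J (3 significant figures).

Adiabatic ⇒ Q = 0, so W_by = −ΔU = nCᵥ(T₁ − T₂).
Cᵥ = 5R/2 = 20.79 J/(mol·K).
W = (3.78)(20.79)(628 − 971) = -26949 J.
Work on gas = −W_by = 26949 J.

W ≈ 26900 J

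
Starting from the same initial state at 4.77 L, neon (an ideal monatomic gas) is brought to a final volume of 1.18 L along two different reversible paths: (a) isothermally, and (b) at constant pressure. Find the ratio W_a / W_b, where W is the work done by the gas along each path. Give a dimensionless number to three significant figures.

Path (a) isothermal: W = P₁V₁ ln(V₂/V₁) → W_a/(P₁V₁) = -1.397.
Path (b) isobaric: W = P₁(V₂ − V₁) → W_b/(P₁V₁) = -0.7526.
W_a / W_b = -1.397 / -0.7526 = 1.856.

W_a / W_b ≈ 1.86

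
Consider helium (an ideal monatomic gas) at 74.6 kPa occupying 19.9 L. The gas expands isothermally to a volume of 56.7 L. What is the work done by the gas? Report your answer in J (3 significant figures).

W ≈ 1550 J

Isothermal: W = nRT ln(V₂/V₁) = P₁V₁ ln(V₂/V₁).
P₁V₁ = (74.6 kPa)(19.9 L) = 1485 J.
W = 1485 × ln(56.7/19.9) = 1485 × 1.047
W_by_gas = 1554 J.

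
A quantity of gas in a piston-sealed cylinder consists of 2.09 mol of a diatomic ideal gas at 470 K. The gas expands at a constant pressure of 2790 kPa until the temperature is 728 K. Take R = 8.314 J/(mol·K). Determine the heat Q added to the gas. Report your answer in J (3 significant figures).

Q ≈ 15700 J

Isobaric: W = nRΔT = (2.09)(8.314)(258) = 4483 J.
ΔU = nCᵥΔT with Cᵥ = 5R/2: ΔU = (2.09)(20.79)(258) = 11208 J.
Q = ΔU + W = 11208 + 4483 = 15691 J.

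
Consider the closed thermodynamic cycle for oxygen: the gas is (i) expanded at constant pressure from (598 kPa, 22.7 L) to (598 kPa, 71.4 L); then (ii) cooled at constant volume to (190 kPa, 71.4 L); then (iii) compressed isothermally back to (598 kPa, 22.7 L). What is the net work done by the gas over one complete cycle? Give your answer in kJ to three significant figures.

Leg (i): W = PΔV = (598)(71.4 − 22.7) = 29123 J.
Leg (ii): W = 0.
Leg (iii): W = PᵢVᵢ ln(V_f/Vᵢ) = (13566) ln(22.7/71.4) = -15546 J.
W_net = 29123 − 15546 = 13577 J.

W_net ≈ 13.6 kJ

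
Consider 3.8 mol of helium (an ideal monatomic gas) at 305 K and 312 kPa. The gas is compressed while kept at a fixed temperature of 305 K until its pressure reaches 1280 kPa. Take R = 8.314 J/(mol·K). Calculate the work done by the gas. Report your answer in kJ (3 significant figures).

Isothermal process: W = nRT ln(V₂/V₁) = nRT ln(P₁/P₂).
W = (3.8)(8.314)(305) × ln(312/1280)
  = 9636 × ln(0.2437) = 9636 × -1.412
W_by_gas = -13602 J.

W ≈ -13.6 kJ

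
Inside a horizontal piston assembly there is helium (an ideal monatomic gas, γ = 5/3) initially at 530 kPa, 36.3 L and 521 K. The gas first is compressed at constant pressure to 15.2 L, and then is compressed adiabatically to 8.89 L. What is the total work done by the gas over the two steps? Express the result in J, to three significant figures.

Step 1 (isobaric): W = PΔV = (530 kPa)(15.2 − 36.3 L) = -11183 J.
After step 1: P = 530 kPa, V = 15.2 L, T = 218.2 K.
Step 2 (adiabatic): W = (P₁V₁ − P₂V₂)/(γ−1) = (8056 − 11519)/0.667 = -5194 J.
W_total = -11183 − 5194 = -16377 J.

W_total ≈ -16400 J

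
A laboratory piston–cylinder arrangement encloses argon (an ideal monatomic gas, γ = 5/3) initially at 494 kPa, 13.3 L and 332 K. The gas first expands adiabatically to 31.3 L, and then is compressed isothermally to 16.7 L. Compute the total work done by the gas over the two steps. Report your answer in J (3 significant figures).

Step 1 (adiabatic): W = (P₁V₁ − P₂V₂)/(γ−1) = (6570 − 3714)/0.667 = 4285 J.
After step 1: P = 118.6 kPa, V = 31.3 L, T = 187.6 K.
Step 2 (isothermal): W = P₁V₁ ln(V₂/V₁) = (3714) ln(16.7/31.3) = -2333 J.
W_total = 4285 − 2333 = 1952 J.

W_total ≈ 1950 J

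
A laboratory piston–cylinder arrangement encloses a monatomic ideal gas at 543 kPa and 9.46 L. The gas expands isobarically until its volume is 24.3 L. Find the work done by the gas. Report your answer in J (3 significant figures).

Isobaric: W = P ΔV.
W = (543 kPa)(24.3 − 9.46 L) = (543)(14.84) = 8058 J.

W ≈ 8060 J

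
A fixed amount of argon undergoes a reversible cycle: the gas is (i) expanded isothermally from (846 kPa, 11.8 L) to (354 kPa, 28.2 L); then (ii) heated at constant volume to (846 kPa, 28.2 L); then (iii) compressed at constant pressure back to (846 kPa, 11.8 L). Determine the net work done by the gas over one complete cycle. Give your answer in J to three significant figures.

Leg (i): W = PᵢVᵢ ln(V_f/Vᵢ) = (9983) ln(28.2/11.8) = 8697 J.
Leg (ii): W = 0.
Leg (iii): W = PΔV = (846)(11.8 − 28.2) = -13874 J.
W_net = 8697 − 13874 = -5177 J.

W_net ≈ -5180 J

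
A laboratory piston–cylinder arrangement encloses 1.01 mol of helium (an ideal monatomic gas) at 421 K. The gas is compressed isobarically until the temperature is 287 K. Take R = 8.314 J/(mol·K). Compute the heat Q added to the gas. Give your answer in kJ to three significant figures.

Isobaric: W = nRΔT = (1.01)(8.314)(-134) = -1125 J.
ΔU = nCᵥΔT with Cᵥ = 3R/2: ΔU = (1.01)(12.47)(-134) = -1688 J.
Q = ΔU + W = -1688 − 1125 = -2813 J.

Q ≈ -2.81 kJ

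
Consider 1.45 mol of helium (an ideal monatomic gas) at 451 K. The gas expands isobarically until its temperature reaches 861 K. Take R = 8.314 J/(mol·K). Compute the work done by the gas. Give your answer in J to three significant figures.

W ≈ 4940 J

Isobaric: W = P ΔV = nR ΔT.
W = (1.45)(8.314)(861 − 451) = 4943 J.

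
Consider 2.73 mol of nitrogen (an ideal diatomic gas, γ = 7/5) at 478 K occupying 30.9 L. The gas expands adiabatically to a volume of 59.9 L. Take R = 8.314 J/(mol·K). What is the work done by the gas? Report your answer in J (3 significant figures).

Adiabatic: TV^(γ−1) = const with γ = 7/5.
T₂ = T₁ (V₁/V₂)^(γ−1) = 478 × (30.9/59.9)^0.4 = 478 × 0.7674 = 366.8 K.
W_by = nCᵥ(T₁ − T₂) = (2.73)(20.79)(478 − 366.8) = 6309 J.

W ≈ 6310 J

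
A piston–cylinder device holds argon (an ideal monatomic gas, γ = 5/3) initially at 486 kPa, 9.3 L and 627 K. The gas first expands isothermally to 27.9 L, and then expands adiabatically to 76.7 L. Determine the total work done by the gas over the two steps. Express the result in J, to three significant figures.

W_total ≈ 8290 J

Step 1 (isothermal): W = P₁V₁ ln(V₂/V₁) = (4520) ln(27.9/9.3) = 4966 J.
After step 1: P = 162 kPa, V = 27.9 L, T = 627 K.
Step 2 (adiabatic): W = (P₁V₁ − P₂V₂)/(γ−1) = (4520 − 2303)/0.667 = 3325 J.
W_total = 4966 + 3325 = 8290 J.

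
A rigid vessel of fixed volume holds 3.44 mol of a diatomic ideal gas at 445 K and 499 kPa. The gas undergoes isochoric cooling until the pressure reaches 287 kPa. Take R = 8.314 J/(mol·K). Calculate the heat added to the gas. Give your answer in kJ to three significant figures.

Constant volume ⇒ W = 0, so Q = ΔU = nCᵥΔT with Cᵥ = 5R/2 = 20.79 J/(mol·K).
At constant V, T₂/T₁ = P₂/P₁ ⇒ ΔT = T₁(P₂/P₁ − 1) = 445·(287/499 − 1) = -189.1 K.
ΔU = (3.44)(20.79)(-189.1) = -13518 J.

Q ≈ -13.5 kJ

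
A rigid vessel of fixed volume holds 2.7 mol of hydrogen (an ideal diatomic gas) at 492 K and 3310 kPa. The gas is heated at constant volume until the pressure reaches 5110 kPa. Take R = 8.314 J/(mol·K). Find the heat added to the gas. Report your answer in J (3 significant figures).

Constant volume ⇒ W = 0, so Q = ΔU = nCᵥΔT with Cᵥ = 5R/2 = 20.79 J/(mol·K).
At constant V, T₂/T₁ = P₂/P₁ ⇒ ΔT = T₁(P₂/P₁ − 1) = 492·(5110/3310 − 1) = 267.6 K.
ΔU = (2.7)(20.79)(267.6) = 15015 J.

Q ≈ 15000 J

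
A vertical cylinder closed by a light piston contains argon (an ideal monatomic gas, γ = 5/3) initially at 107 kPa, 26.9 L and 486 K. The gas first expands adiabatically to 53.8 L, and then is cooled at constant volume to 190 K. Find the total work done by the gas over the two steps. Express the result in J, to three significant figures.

W_total ≈ 1600 J

Step 1 (adiabatic): W = (P₁V₁ − P₂V₂)/(γ−1) = (2878 − 1813)/0.667 = 1598 J.
Step 2 (isochoric): W = 0 (constant volume).
W_total = 1598 + 0 = 1598 J.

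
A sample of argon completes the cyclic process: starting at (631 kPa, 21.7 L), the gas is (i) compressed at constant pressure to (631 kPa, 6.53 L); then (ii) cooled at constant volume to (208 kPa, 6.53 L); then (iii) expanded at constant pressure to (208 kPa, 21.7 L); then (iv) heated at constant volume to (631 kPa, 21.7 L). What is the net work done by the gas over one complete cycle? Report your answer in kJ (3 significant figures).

W_net ≈ -6.42 kJ

Constant-volume legs do no work.
W(i) = (631)(6.53 − 21.7) = -9572 J; W(iii) = (208)(21.7 − 6.53) = 3155 J.
W_net = -9572 + 3155 = -6417 J (the counter-clockwise enclosed area).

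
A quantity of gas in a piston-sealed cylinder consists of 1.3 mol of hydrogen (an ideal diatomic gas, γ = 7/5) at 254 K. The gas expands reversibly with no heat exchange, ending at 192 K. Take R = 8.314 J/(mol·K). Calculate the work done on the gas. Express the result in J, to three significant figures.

W ≈ -1680 J

Adiabatic ⇒ Q = 0, so W_by = −ΔU = nCᵥ(T₁ − T₂).
Cᵥ = 5R/2 = 20.79 J/(mol·K).
W = (1.3)(20.79)(254 − 192) = 1675 J.
Work on gas = −W_by = -1675 J.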